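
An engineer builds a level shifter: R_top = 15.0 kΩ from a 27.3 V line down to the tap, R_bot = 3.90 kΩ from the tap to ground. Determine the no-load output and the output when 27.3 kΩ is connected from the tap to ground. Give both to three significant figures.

Unloaded: 5.63 V; loaded: 5.06 V

Open-circuit: V = 27.3 × 3.90/(15.0 + 3.90) = 5.63 V.
With the load, R_bot becomes R_bot‖R_L = 3.413 kΩ, so V = 27.3 × 3.413/18.41 = 5.06 V.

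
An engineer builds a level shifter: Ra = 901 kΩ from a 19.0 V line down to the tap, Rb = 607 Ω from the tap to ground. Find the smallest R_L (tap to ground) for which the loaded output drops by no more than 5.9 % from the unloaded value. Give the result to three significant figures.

R_L(min) ≈ 9.67 kΩ

Output resistance R_th = Ra‖Rb = (901000 × 607)/901600 = 606.6 Ω.
The fractional drop is R_th/(R_th + R_L); requiring this ≤ 0.0590 gives R_L ≥ R_th(1/0.0590 − 1) = 606.6 × 15.95 = 9.67 kΩ.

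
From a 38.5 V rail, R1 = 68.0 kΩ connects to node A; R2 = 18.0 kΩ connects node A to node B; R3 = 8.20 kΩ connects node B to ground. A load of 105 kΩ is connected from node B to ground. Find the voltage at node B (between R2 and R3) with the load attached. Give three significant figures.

At node B, R3 is in parallel with the load: R3‖R_L = 7.606 kΩ.
Below node A the resistance is R2 + (R3‖R_L) = 25.61 kΩ, so V_A = 38.5 × 25.61/93.61 = 10.53 V.
Then V_B = V_A × (R3‖R_L)/(R2 + R3‖R_L) = 10.53 × 7.606/25.61 = 3.13 V.

V ≈ 3.13 V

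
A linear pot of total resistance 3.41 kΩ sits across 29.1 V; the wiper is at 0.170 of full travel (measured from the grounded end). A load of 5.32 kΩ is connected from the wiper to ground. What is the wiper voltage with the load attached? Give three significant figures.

The wiper splits the pot into (1−α)R = 2830 Ω above and αR = 579.7 Ω below.
Lower section ‖ load = 522.7 Ω.
V_wiper = 29.1 × 522.7/(2830 + 522.7) = 4.54 V.

V ≈ 4.54 V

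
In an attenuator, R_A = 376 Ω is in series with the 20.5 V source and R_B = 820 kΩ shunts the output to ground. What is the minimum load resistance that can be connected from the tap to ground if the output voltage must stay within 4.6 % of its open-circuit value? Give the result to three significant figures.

R_L(min) ≈ 7.79 kΩ

Output resistance R_th = R_A‖R_B = (376 × 820000)/820400 = 375.8 Ω.
The fractional drop is R_th/(R_th + R_L); requiring this ≤ 0.0460 gives R_L ≥ R_th(1/0.0460 − 1) = 375.8 × 20.74 = 7.79 kΩ.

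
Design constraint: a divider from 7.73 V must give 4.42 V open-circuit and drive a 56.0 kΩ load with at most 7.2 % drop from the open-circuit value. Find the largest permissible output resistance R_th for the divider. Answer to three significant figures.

Loading drop = R_th/(R_th + R_L) ≤ 0.0720, so R_th ≤ R_L · ε/(1−ε) = 56.0 kΩ × 0.0720/0.9280 = 4.34 kΩ.

R_th ≤ 4.34 kΩ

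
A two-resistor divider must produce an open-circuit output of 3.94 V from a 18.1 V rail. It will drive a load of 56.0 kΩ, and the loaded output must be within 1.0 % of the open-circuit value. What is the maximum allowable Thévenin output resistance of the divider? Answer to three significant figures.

Loading drop = R_th/(R_th + R_L) ≤ 0.0100, so R_th ≤ R_L · ε/(1−ε) = 56.0 kΩ × 0.0100/0.9900 = 566 Ω.
(Any R1, R2 with R2/(R1+R2) = 0.218 and R1‖R2 ≤ 566 Ω will meet the spec.)

R_th ≤ 566 Ω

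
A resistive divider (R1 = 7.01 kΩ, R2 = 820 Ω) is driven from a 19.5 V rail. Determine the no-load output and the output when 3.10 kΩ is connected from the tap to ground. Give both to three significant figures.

Unloaded: 2.04 V; loaded: 1.65 V

Open-circuit: V = 19.5 × 820/(7010 + 820) = 2.04 V.
With the load, R2 becomes R2‖R_L = 648.5 Ω, so V = 19.5 × 648.5/7658 = 1.65 V.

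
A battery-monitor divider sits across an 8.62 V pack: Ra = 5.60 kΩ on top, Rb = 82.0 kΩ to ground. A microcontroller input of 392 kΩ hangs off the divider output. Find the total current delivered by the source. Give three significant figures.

I ≈ 0.117 mA

Rb‖R_L = 67.81 kΩ, so the source sees Ra + Rb‖R_L = 73.41 kΩ.
I = 8.62 V / 73.41 kΩ = 0.117 mA.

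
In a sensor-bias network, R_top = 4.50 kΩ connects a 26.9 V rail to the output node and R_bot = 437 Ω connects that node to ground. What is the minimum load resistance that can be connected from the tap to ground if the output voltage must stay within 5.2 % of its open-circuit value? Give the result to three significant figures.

R_L(min) ≈ 7.26 kΩ

Output resistance R_th = R_top‖R_bot = (4500 × 437)/4937 = 398.3 Ω.
The fractional drop is R_th/(R_th + R_L); requiring this ≤ 0.0520 gives R_L ≥ R_th(1/0.0520 − 1) = 398.3 × 18.23 = 7.26 kΩ.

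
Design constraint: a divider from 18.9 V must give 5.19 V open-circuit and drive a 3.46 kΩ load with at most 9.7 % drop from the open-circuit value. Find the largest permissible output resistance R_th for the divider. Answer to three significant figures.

Loading drop = R_th/(R_th + R_L) ≤ 0.0970, so R_th ≤ R_L · ε/(1−ε) = 3.46 kΩ × 0.0970/0.9030 = 372 Ω.

R_th ≤ 372 Ω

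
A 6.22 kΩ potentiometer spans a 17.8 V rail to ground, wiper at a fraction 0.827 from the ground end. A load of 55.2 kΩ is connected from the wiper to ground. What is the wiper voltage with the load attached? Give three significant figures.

The wiper splits the pot into (1−α)R = 1.076 kΩ above and αR = 5.144 kΩ below.
Lower section ‖ load = 4.705 kΩ.
V_wiper = 17.8 × 4.705/(1.076 + 4.705) = 14.5 V.

V ≈ 14.5 V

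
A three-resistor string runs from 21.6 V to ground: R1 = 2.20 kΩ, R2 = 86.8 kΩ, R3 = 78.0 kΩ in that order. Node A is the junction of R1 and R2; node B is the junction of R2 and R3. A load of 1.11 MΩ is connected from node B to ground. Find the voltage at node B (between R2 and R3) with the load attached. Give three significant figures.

At node B, R3 is in parallel with the load: R3‖R_L = 72.88 kΩ.
Below node A the resistance is R2 + (R3‖R_L) = 159.7 kΩ, so V_A = 21.6 × 159.7/161.9 = 21.31 V.
Then V_B = V_A × (R3‖R_L)/(R2 + R3‖R_L) = 21.31 × 72.88/159.7 = 9.72 V.

V ≈ 9.72 V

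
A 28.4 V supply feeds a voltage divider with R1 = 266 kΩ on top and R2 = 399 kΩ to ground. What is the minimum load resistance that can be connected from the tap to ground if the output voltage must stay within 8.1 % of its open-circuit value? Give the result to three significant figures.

R_L(min) ≈ 1.81 MΩ

Output resistance R_th = R1‖R2 = (266 × 399)/665.0 = 159.6 kΩ.
The fractional drop is R_th/(R_th + R_L); requiring this ≤ 0.0810 gives R_L ≥ R_th(1/0.0810 − 1) = 159.6 × 11.35 = 1.81 MΩ.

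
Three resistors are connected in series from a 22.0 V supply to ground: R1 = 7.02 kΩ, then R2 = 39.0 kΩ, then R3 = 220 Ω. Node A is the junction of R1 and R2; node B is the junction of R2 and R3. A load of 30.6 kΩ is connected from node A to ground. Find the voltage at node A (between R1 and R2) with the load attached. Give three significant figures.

Below node A the series string R2+R3 = 39220 Ω sits in parallel with the 30600 Ω load: 17190 Ω.
V_A = 22.0 × 17190/(7020 + 17190) = 15.6 V.

V ≈ 15.6 V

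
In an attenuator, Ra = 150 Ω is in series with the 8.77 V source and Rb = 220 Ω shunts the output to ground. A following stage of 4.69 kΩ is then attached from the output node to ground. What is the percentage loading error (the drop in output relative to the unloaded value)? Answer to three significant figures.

1.87 %

The divider's output (Thévenin) resistance is Ra‖Rb = 89.19 Ω.
Fractional drop under load = R_th/(R_th + R_L) = 89.19 / (89.19 + 4690) = 0.01866.
So the output falls by 1.87 %.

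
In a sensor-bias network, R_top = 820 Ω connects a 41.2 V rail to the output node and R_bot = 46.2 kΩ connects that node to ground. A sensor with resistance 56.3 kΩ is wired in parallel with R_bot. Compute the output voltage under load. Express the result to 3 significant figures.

V_out ≈ 39.9 V

The load sits in parallel with R_bot: R_bot‖R_L = (46200 × 56300) / (46200 + 56300) = 25380 Ω.
V_out = 41.2 × 25380 / (820 + 25380) = 41.2 × 25380/26200 = 39.9 V.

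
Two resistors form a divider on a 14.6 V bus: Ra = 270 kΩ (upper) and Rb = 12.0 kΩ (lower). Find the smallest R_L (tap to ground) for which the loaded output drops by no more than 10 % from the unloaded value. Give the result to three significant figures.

Output resistance R_th = Ra‖Rb = (270 × 12.0)/282.0 = 11.49 kΩ.
The fractional drop is R_th/(R_th + R_L); requiring this ≤ 0.100 gives R_L ≥ R_th(1/0.100 − 1) = 11.49 × 9.000 = 103 kΩ.

R_L(min) ≈ 103 kΩ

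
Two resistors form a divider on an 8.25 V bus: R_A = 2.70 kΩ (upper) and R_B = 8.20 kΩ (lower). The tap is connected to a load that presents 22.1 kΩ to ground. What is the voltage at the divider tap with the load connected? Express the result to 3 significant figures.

V_out ≈ 5.68 V

The load sits in parallel with R_B: R_B‖R_L = (8.20 × 22.1) / (8.20 + 22.1) = 5.981 kΩ.
V_out = 8.25 × 5.981 / (2.70 + 5.981) = 8.25 × 5.981/8.681 = 5.68 V.
(Unloaded it would have been 6.21 V.)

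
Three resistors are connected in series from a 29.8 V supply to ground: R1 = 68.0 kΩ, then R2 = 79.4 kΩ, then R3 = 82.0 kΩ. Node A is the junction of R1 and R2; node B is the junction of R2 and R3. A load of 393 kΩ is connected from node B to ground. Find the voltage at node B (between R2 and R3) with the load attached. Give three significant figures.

At node B, R3 is in parallel with the load: R3‖R_L = 67.84 kΩ.
Below node A the resistance is R2 + (R3‖R_L) = 147.2 kΩ, so V_A = 29.8 × 147.2/215.2 = 20.39 V.
Then V_B = V_A × (R3‖R_L)/(R2 + R3‖R_L) = 20.39 × 67.84/147.2 = 9.39 V.

V ≈ 9.39 V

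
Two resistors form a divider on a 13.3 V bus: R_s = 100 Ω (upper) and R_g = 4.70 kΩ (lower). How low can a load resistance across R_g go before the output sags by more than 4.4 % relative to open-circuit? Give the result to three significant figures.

R_L(min) ≈ 2.13 kΩ

Output resistance R_th = R_s‖R_g = (100 × 4700)/4800 = 97.92 Ω.
The fractional drop is R_th/(R_th + R_L); requiring this ≤ 0.0440 gives R_L ≥ R_th(1/0.0440 − 1) = 97.92 × 21.73 = 2.13 kΩ.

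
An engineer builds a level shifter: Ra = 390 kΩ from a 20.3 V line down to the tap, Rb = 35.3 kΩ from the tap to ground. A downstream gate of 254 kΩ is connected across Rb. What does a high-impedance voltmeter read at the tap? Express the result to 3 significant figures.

The load sits in parallel with Rb: Rb‖R_L = (35.3 × 254) / (35.3 + 254) = 30.99 kΩ.
V_out = 20.3 × 30.99 / (390 + 30.99) = 20.3 × 30.99/421.0 = 1.49 V.

V_out ≈ 1.49 V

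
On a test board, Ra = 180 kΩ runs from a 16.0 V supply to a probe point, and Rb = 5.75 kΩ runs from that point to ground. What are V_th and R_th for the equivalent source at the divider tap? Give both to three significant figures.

V_th is the open-circuit tap voltage: 16.0 × 5.75/(180 + 5.75) = 0.495 V.
With the supply zeroed, Ra and Rb appear in parallel from the tap: R_th = Ra‖Rb = (180 × 5.75)/185.8 = 5.57 kΩ.

V_th = 0.495 V, R_th = 5.57 kΩ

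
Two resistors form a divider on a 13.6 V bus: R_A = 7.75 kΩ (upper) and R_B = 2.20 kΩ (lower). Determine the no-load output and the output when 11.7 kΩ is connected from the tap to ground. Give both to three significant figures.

Open-circuit: V = 13.6 × 2.20/(7.75 + 2.20) = 3.01 V.
With the load, R_B becomes R_B‖R_L = 1.852 kΩ, so V = 13.6 × 1.852/9.602 = 2.62 V.

Unloaded: 3.01 V; loaded: 2.62 V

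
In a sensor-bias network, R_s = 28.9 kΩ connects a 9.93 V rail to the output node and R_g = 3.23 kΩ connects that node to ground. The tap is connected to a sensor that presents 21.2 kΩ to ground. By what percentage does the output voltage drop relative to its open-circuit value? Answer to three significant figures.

12.1 %

Unloaded V = 9.93 × 3.23/32.13 = 0.99825 V.
Loaded: R_g‖R_L = 2.803 kΩ, giving V = 9.93 × 2.803/31.70 = 0.87794 V.
Drop = (0.99825 − 0.87794) / 0.99825 = 12.1 %.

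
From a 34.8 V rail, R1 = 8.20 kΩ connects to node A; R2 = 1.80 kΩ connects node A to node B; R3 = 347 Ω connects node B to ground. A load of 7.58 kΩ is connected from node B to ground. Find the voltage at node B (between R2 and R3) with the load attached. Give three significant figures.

At node B, R3 is in parallel with the load: R3‖R_L = 331.8 Ω.
Below node A the resistance is R2 + (R3‖R_L) = 2132 Ω, so V_A = 34.8 × 2132/10330 = 7.180 V.
Then V_B = V_A × (R3‖R_L)/(R2 + R3‖R_L) = 7.180 × 331.8/2132 = 1.12 V.

V ≈ 1.12 V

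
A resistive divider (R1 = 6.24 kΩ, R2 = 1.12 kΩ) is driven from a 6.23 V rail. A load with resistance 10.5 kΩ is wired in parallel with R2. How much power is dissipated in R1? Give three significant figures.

P ≈ 4.61 mW

Total resistance from the source is R1 + (R2‖R_L) = 7.252 kΩ, so I = 6.23/7.252 kΩ = 0.8591 mA.
P = I²·R1 = (0.8591 mA)² × 6.24 kΩ = 4.61 mW.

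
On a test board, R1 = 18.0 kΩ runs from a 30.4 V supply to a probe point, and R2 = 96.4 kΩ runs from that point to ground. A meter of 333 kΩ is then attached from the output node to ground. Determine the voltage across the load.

The load sits in parallel with R2: R2‖R_L = (96.4 × 333) / (96.4 + 333) = 74.76 kΩ.
V_out = 30.4 × 74.76 / (18.0 + 74.76) = 30.4 × 74.76/92.76 = 24.5 V.

V_out ≈ 24.5 V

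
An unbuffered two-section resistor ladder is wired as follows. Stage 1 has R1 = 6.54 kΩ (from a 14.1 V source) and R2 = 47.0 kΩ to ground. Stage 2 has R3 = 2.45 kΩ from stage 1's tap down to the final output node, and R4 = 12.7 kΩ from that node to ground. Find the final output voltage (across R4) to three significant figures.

Stage 2 presents R3+R4 = 15.15 kΩ as a load on stage 1's tap.
Stage 1's lower leg becomes R2‖(R3+R4) = 11.46 kΩ, so V_mid = 14.1 × 11.46/18.00 = 8.976 V.
Stage 2 is itself unloaded: V_out = V_mid × R4/(R3+R4) = 8.976 × 12.7/15.15 = 7.52 V.

V_out ≈ 7.52 V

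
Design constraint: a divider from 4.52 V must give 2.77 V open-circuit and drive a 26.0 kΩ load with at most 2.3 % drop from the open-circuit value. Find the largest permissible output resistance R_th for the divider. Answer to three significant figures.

Loading drop = R_th/(R_th + R_L) ≤ 0.0230, so R_th ≤ R_L · ε/(1−ε) = 26.0 kΩ × 0.0230/0.9770 = 612 Ω.
(Any R1, R2 with R2/(R1+R2) = 0.613 and R1‖R2 ≤ 612 Ω will meet the spec.)

R_th ≤ 612 Ω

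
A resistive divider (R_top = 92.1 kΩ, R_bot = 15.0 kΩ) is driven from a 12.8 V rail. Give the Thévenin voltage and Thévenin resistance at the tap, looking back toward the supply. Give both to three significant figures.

V_th is the open-circuit tap voltage: 12.8 × 15.0/(92.1 + 15.0) = 1.79 V.
With the supply zeroed, R_top and R_bot appear in parallel from the tap: R_th = R_top‖R_bot = (92.1 × 15.0)/107.1 = 12.9 kΩ.

V_th = 1.79 V, R_th = 12.9 kΩ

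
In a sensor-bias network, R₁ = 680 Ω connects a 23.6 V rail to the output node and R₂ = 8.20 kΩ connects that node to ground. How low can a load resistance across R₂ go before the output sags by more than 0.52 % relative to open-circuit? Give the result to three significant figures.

R_L(min) ≈ 120 kΩ

Output resistance R_th = R₁‖R₂ = (680 × 8200)/8880 = 627.9 Ω.
The fractional drop is R_th/(R_th + R_L); requiring this ≤ 0.00520 gives R_L ≥ R_th(1/0.00520 − 1) = 627.9 × 191.3 = 120 kΩ.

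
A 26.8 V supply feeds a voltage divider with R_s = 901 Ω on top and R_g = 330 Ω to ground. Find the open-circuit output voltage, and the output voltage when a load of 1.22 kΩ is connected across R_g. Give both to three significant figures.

Open-circuit: V = 26.8 × 330/(901 + 330) = 7.18 V.
With the load, R_g becomes R_g‖R_L = 259.7 Ω, so V = 26.8 × 259.7/1161 = 6.00 V.

Unloaded: 7.18 V; loaded: 6.00 V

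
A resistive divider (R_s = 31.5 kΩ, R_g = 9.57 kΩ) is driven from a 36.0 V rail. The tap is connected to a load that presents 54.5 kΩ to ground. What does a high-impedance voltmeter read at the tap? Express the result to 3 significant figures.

V_out ≈ 7.39 V

The load sits in parallel with R_g: R_g‖R_L = (9.57 × 54.5) / (9.57 + 54.5) = 8.141 kΩ.
V_out = 36.0 × 8.141 / (31.5 + 8.141) = 36.0 × 8.141/39.64 = 7.39 V.
(Unloaded it would have been 8.39 V.)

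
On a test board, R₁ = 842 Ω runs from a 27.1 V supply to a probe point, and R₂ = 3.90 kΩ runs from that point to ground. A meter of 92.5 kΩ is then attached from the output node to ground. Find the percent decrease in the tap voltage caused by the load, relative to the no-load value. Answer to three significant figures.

0.743 %

The divider's output (Thévenin) resistance is R₁‖R₂ = 692.5 Ω.
Fractional drop under load = R_th/(R_th + R_L) = 692.5 / (692.5 + 92500) = 0.007431.
So the output falls by 0.743 %.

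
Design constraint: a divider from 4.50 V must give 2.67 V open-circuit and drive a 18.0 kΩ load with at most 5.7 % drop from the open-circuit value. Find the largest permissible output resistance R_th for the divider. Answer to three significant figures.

R_th ≤ 1.09 kΩ

Loading drop = R_th/(R_th + R_L) ≤ 0.0570, so R_th ≤ R_L · ε/(1−ε) = 18.0 kΩ × 0.0570/0.9430 = 1.09 kΩ.
(Any R1, R2 with R2/(R1+R2) = 0.593 and R1‖R2 ≤ 1.09 kΩ will meet the spec.)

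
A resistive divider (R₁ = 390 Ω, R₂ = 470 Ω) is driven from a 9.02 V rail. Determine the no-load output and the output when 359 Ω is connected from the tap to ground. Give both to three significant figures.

Open-circuit: V = 9.02 × 470/(390 + 470) = 4.93 V.
With the load, R₂ becomes R₂‖R_L = 203.5 Ω, so V = 9.02 × 203.5/593.5 = 3.09 V.

Unloaded: 4.93 V; loaded: 3.09 V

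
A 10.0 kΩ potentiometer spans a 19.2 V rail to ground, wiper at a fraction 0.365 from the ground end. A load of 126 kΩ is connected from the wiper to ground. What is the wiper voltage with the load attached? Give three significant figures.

The wiper splits the pot into (1−α)R = 6.350 kΩ above and αR = 3.650 kΩ below.
Lower section ‖ load = 3.547 kΩ.
V_wiper = 19.2 × 3.547/(6.350 + 3.547) = 6.88 V.

V ≈ 6.88 V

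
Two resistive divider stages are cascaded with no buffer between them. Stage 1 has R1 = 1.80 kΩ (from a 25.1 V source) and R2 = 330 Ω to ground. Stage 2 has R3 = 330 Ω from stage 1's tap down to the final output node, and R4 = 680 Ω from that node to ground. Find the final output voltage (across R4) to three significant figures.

V_out ≈ 2.05 V

Stage 2 presents R3+R4 = 1010 Ω as a load on stage 1's tap.
Stage 1's lower leg becomes R2‖(R3+R4) = 248.7 Ω, so V_mid = 25.1 × 248.7/2049 = 3.047 V.
Stage 2 is itself unloaded: V_out = V_mid × R4/(R3+R4) = 3.047 × 680/1010 = 2.05 V.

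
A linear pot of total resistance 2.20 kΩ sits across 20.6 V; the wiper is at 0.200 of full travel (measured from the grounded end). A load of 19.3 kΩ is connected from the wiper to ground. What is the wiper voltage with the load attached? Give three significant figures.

The wiper splits the pot into (1−α)R = 1760 Ω above and αR = 440.0 Ω below.
Lower section ‖ load = 430.2 Ω.
V_wiper = 20.6 × 430.2/(1760 + 430.2) = 4.05 V.

V ≈ 4.05 V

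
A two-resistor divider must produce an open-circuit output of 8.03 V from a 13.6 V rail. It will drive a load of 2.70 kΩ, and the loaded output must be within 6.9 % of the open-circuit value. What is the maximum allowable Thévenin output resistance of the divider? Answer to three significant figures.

Loading drop = R_th/(R_th + R_L) ≤ 0.0690, so R_th ≤ R_L · ε/(1−ε) = 2.70 kΩ × 0.0690/0.9310 = 200 Ω.

R_th ≤ 200 Ω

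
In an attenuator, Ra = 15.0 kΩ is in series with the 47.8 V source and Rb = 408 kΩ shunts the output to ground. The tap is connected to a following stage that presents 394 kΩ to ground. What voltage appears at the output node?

The load sits in parallel with Rb: Rb‖R_L = (408 × 394) / (408 + 394) = 200.4 kΩ.
V_out = 47.8 × 200.4 / (15.0 + 200.4) = 47.8 × 200.4/215.4 = 44.5 V.

V_out ≈ 44.5 V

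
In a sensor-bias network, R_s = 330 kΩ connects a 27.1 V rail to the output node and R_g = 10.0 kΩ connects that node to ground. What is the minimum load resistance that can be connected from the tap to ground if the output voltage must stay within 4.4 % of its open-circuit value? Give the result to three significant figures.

Output resistance R_th = R_s‖R_g = (330 × 10.0)/340.0 = 9.706 kΩ.
The fractional drop is R_th/(R_th + R_L); requiring this ≤ 0.0440 gives R_L ≥ R_th(1/0.0440 − 1) = 9.706 × 21.73 = 211 kΩ.

R_L(min) ≈ 211 kΩ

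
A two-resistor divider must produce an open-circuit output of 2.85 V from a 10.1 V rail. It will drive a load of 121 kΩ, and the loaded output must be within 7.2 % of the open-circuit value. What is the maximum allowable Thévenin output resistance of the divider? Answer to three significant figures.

R_th ≤ 9.39 kΩ

Loading drop = R_th/(R_th + R_L) ≤ 0.0720, so R_th ≤ R_L · ε/(1−ε) = 121 kΩ × 0.0720/0.9280 = 9.39 kΩ.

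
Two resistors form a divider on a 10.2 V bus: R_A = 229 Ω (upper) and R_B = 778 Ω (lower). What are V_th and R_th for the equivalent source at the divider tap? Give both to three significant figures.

V_th is the open-circuit tap voltage: 10.2 × 778/(229 + 778) = 7.88 V.
With the supply zeroed, R_A and R_B appear in parallel from the tap: R_th = R_A‖R_B = (229 × 778)/1007 = 177 Ω.

V_th = 7.88 V, R_th = 177 Ω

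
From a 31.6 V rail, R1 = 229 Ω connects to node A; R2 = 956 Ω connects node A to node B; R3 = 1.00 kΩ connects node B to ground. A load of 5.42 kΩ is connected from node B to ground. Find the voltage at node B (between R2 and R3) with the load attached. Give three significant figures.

At node B, R3 is in parallel with the load: R3‖R_L = 844.2 Ω.
Below node A the resistance is R2 + (R3‖R_L) = 1800 Ω, so V_A = 31.6 × 1800/2029 = 28.03 V.
Then V_B = V_A × (R3‖R_L)/(R2 + R3‖R_L) = 28.03 × 844.2/1800 = 13.1 V.

V ≈ 13.1 V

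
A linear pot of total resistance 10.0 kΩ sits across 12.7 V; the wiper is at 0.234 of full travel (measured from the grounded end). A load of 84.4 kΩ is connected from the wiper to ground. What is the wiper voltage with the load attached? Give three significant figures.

The wiper splits the pot into (1−α)R = 7.660 kΩ above and αR = 2.340 kΩ below.
Lower section ‖ load = 2.277 kΩ.
V_wiper = 12.7 × 2.277/(7.660 + 2.277) = 2.91 V.

V ≈ 2.91 V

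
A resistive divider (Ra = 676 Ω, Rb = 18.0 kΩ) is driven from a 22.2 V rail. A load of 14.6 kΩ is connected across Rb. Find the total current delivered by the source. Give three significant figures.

I ≈ 2.54 mA

Rb‖R_L = 8061 Ω, so the source sees Ra + Rb‖R_L = 8737 Ω.
I = 22.2 V / 8737 Ω = 2.54 mA.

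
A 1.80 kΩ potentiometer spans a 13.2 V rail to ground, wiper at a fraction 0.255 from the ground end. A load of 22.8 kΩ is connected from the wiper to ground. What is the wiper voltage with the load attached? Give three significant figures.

The wiper splits the pot into (1−α)R = 1341 Ω above and αR = 459.0 Ω below.
Lower section ‖ load = 449.9 Ω.
V_wiper = 13.2 × 449.9/(1341 + 449.9) = 3.32 V.

V ≈ 3.32 V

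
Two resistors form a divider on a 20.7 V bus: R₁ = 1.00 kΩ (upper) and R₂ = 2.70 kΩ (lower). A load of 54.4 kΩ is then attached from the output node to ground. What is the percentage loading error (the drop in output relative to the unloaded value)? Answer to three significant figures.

1.32 %

The divider's output (Thévenin) resistance is R₁‖R₂ = 0.7297 kΩ.
Fractional drop under load = R_th/(R_th + R_L) = 0.7297 / (0.7297 + 54.4) = 0.01324.
So the output falls by 1.32 %.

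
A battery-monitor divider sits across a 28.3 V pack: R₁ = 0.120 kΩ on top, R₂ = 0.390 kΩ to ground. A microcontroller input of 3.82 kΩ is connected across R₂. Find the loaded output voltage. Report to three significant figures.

The load sits in parallel with R₂: R₂‖R_L = (390 × 3820) / (390 + 3820) = 353.9 Ω.
V_out = 28.3 × 353.9 / (120 + 353.9) = 28.3 × 353.9/473.9 = 21.1 V.
(Unloaded it would have been 21.6 V.)

V_out ≈ 21.1 V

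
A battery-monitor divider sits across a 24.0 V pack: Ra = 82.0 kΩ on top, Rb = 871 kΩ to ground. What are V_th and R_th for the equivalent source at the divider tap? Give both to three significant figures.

V_th is the open-circuit tap voltage: 24.0 × 871/(82.0 + 871) = 21.9 V.
With the supply zeroed, Ra and Rb appear in parallel from the tap: R_th = Ra‖Rb = (82.0 × 871)/953.0 = 74.9 kΩ.

V_th = 21.9 V, R_th = 74.9 kΩ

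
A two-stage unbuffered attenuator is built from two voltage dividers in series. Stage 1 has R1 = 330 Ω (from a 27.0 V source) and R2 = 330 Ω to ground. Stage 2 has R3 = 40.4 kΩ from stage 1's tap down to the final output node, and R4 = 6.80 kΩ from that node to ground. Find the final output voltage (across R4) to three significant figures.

V_out ≈ 1.94 V

Stage 2 presents R3+R4 = 47200 Ω as a load on stage 1's tap.
Stage 1's lower leg becomes R2‖(R3+R4) = 327.7 Ω, so V_mid = 27.0 × 327.7/657.7 = 13.45 V.
Stage 2 is itself unloaded: V_out = V_mid × R4/(R3+R4) = 13.45 × 6800/47200 = 1.94 V.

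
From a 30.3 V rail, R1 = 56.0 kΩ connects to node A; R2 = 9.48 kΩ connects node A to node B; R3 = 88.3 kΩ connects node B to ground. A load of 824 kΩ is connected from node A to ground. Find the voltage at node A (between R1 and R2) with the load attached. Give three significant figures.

V ≈ 18.5 V

Below node A the series string R2+R3 = 97.78 kΩ sits in parallel with the 824 kΩ load: 87.41 kΩ.
V_A = 30.3 × 87.41/(56.0 + 87.41) = 18.5 V.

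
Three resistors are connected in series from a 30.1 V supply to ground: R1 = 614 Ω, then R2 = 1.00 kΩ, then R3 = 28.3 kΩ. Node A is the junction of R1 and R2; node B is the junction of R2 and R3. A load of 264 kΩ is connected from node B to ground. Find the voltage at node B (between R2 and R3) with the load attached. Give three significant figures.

At node B, R3 is in parallel with the load: R3‖R_L = 25560 Ω.
Below node A the resistance is R2 + (R3‖R_L) = 26560 Ω, so V_A = 30.1 × 26560/27170 = 29.42 V.
Then V_B = V_A × (R3‖R_L)/(R2 + R3‖R_L) = 29.42 × 25560/26560 = 28.3 V.

V ≈ 28.3 V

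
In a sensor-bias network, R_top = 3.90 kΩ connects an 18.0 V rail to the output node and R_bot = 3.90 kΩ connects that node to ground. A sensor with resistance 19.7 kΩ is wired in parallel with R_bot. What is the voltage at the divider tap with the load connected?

V_out ≈ 8.19 V

The load sits in parallel with R_bot: R_bot‖R_L = (3.90 × 19.7) / (3.90 + 19.7) = 3.256 kΩ.
V_out = 18.0 × 3.256 / (3.90 + 3.256) = 18.0 × 3.256/7.156 = 8.19 V.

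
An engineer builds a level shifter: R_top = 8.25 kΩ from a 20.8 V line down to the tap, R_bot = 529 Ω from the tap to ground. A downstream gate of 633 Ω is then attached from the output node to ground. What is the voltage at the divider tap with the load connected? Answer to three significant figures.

The load sits in parallel with R_bot: R_bot‖R_L = (529 × 633) / (529 + 633) = 288.2 Ω.
V_out = 20.8 × 288.2 / (8250 + 288.2) = 20.8 × 288.2/8538 = 0.702 V.

V_out ≈ 0.702 V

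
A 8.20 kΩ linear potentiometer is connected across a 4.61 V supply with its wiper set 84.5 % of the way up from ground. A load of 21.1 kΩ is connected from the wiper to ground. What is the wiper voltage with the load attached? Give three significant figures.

V ≈ 3.71 V

The wiper splits the pot into (1−α)R = 1.271 kΩ above and αR = 6.929 kΩ below.
Lower section ‖ load = 5.216 kΩ.
V_wiper = 4.61 × 5.216/(1.271 + 5.216) = 3.71 V.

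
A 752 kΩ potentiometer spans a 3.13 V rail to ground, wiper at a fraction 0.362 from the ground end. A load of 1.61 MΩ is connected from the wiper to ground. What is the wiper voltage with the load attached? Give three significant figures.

V ≈ 1.02 V

The wiper splits the pot into (1−α)R = 479.8 kΩ above and αR = 272.2 kΩ below.
Lower section ‖ load = 232.9 kΩ.
V_wiper = 3.13 × 232.9/(479.8 + 232.9) = 1.02 V.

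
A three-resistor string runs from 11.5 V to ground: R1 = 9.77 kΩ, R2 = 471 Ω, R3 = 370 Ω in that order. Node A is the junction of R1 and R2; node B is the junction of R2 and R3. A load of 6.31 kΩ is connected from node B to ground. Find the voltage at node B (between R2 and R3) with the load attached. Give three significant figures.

At node B, R3 is in parallel with the load: R3‖R_L = 349.5 Ω.
Below node A the resistance is R2 + (R3‖R_L) = 820.5 Ω, so V_A = 11.5 × 820.5/10590 = 0.8910 V.
Then V_B = V_A × (R3‖R_L)/(R2 + R3‖R_L) = 0.8910 × 349.5/820.5 = 0.380 V.

V ≈ 0.380 V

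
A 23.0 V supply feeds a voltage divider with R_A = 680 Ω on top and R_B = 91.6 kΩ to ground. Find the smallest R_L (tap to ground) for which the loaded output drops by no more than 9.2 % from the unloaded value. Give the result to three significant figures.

Output resistance R_th = R_A‖R_B = (680 × 91600)/92280 = 675.0 Ω.
The fractional drop is R_th/(R_th + R_L); requiring this ≤ 0.0920 gives R_L ≥ R_th(1/0.0920 − 1) = 675.0 × 9.870 = 6.66 kΩ.

R_L(min) ≈ 6.66 kΩ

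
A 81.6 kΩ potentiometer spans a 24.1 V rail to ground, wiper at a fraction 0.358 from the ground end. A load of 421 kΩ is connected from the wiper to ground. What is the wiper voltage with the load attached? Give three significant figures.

V ≈ 8.26 V

The wiper splits the pot into (1−α)R = 52.39 kΩ above and αR = 29.21 kΩ below.
Lower section ‖ load = 27.32 kΩ.
V_wiper = 24.1 × 27.32/(52.39 + 27.32) = 8.26 V.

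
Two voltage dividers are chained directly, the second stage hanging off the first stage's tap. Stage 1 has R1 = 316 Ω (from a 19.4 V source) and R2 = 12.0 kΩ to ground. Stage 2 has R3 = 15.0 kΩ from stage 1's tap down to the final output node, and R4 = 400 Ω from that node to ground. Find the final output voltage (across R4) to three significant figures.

Stage 2 presents R3+R4 = 15400 Ω as a load on stage 1's tap.
Stage 1's lower leg becomes R2‖(R3+R4) = 6745 Ω, so V_mid = 19.4 × 6745/7061 = 18.53 V.
Stage 2 is itself unloaded: V_out = V_mid × R4/(R3+R4) = 18.53 × 400/15400 = 0.481 V.

V_out ≈ 0.481 V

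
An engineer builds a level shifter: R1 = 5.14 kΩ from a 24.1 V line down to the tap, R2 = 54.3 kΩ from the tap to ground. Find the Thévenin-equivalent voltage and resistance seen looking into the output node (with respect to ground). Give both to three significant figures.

V_th is the open-circuit tap voltage: 24.1 × 54.3/(5.14 + 54.3) = 22.0 V.
With the supply zeroed, R1 and R2 appear in parallel from the tap: R_th = R1‖R2 = (5.14 × 54.3)/59.44 = 4.70 kΩ.

V_th = 22.0 V, R_th = 4.70 kΩ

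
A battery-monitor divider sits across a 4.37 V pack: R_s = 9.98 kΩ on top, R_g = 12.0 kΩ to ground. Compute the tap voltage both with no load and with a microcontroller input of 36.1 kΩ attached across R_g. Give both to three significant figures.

Open-circuit: V = 4.37 × 12.0/(9.98 + 12.0) = 2.39 V.
With the load, R_g becomes R_g‖R_L = 9.006 kΩ, so V = 4.37 × 9.006/18.99 = 2.07 V.

Unloaded: 2.39 V; loaded: 2.07 V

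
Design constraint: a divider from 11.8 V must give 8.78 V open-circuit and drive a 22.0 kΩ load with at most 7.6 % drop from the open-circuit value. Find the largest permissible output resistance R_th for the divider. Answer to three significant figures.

R_th ≤ 1.81 kΩ

Loading drop = R_th/(R_th + R_L) ≤ 0.0760, so R_th ≤ R_L · ε/(1−ε) = 22.0 kΩ × 0.0760/0.9240 = 1.81 kΩ.
(Any R1, R2 with R2/(R1+R2) = 0.744 and R1‖R2 ≤ 1.81 kΩ will meet the spec.)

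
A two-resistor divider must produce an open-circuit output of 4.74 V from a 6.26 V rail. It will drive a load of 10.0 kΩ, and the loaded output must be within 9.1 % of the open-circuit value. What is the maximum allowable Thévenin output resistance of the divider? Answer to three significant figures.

Loading drop = R_th/(R_th + R_L) ≤ 0.0910, so R_th ≤ R_L · ε/(1−ε) = 10.0 kΩ × 0.0910/0.9090 = 1.00 kΩ.
(Any R1, R2 with R2/(R1+R2) = 0.757 and R1‖R2 ≤ 1.00 kΩ will meet the spec.)

R_th ≤ 1.00 kΩ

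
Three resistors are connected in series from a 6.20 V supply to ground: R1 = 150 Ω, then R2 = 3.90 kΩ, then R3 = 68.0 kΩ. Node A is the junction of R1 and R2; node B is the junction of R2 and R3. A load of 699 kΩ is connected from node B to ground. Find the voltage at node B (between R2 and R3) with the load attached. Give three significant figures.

At node B, R3 is in parallel with the load: R3‖R_L = 61970 Ω.
Below node A the resistance is R2 + (R3‖R_L) = 65870 Ω, so V_A = 6.20 × 65870/66020 = 6.186 V.
Then V_B = V_A × (R3‖R_L)/(R2 + R3‖R_L) = 6.186 × 61970/65870 = 5.82 V.

V ≈ 5.82 V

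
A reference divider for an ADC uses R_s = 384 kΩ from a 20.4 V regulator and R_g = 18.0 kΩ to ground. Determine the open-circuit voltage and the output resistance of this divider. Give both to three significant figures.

V_th is the open-circuit tap voltage: 20.4 × 18.0/(384 + 18.0) = 0.913 V.
With the supply zeroed, R_s and R_g appear in parallel from the tap: R_th = R_s‖R_g = (384 × 18.0)/402.0 = 17.2 kΩ.

V_th = 0.913 V, R_th = 17.2 kΩ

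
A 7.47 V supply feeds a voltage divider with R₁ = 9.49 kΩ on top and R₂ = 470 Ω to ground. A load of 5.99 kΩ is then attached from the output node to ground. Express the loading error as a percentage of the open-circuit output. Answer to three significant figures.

6.96 %

The divider's output (Thévenin) resistance is R₁‖R₂ = 447.8 Ω.
Fractional drop under load = R_th/(R_th + R_L) = 447.8 / (447.8 + 5990) = 0.06956.
So the output falls by 6.96 %.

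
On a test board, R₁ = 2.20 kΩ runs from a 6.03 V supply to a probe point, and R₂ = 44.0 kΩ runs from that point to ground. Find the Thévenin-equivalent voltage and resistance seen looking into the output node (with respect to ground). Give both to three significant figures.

V_th is the open-circuit tap voltage: 6.03 × 44.0/(2.20 + 44.0) = 5.74 V.
With the supply zeroed, R₁ and R₂ appear in parallel from the tap: R_th = R₁‖R₂ = (2.20 × 44.0)/46.20 = 2.10 kΩ.

V_th = 5.74 V, R_th = 2.10 kΩ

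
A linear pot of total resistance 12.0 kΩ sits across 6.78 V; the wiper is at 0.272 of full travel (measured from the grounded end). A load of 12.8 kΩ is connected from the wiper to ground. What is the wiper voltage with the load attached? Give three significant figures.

The wiper splits the pot into (1−α)R = 8.736 kΩ above and αR = 3.264 kΩ below.
Lower section ‖ load = 2.601 kΩ.
V_wiper = 6.78 × 2.601/(8.736 + 2.601) = 1.56 V.

V ≈ 1.56 V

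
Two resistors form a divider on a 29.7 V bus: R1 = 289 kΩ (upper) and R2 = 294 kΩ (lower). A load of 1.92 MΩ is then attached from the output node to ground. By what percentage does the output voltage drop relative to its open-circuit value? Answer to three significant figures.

7.06 %

The divider's output (Thévenin) resistance is R1‖R2 = 145.7 kΩ.
Fractional drop under load = R_th/(R_th + R_L) = 145.7 / (145.7 + 1920) = 0.07055.
So the output falls by 7.06 %.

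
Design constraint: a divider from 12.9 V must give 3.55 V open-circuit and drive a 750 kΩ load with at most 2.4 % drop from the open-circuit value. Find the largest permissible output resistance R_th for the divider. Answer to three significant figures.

R_th ≤ 18.4 kΩ

Loading drop = R_th/(R_th + R_L) ≤ 0.0240, so R_th ≤ R_L · ε/(1−ε) = 750 kΩ × 0.0240/0.9760 = 18.4 kΩ.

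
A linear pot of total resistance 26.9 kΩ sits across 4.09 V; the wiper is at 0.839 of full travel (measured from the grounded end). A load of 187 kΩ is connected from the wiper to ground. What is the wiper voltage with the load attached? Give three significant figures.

V ≈ 3.37 V

The wiper splits the pot into (1−α)R = 4.331 kΩ above and αR = 22.57 kΩ below.
Lower section ‖ load = 20.14 kΩ.
V_wiper = 4.09 × 20.14/(4.331 + 20.14) = 3.37 V.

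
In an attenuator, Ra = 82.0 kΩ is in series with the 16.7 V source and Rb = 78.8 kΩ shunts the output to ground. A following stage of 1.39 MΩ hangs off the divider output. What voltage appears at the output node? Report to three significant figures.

V_out ≈ 7.95 V

The load sits in parallel with Rb: Rb‖R_L = (78.8 × 1390) / (78.8 + 1390) = 74.57 kΩ.
V_out = 16.7 × 74.57 / (82.0 + 74.57) = 16.7 × 74.57/156.6 = 7.95 V.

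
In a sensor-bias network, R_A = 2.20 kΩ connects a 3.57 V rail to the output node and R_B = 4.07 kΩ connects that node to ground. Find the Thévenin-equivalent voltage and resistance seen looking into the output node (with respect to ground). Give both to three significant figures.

V_th = 2.32 V, R_th = 1.43 kΩ

V_th is the open-circuit tap voltage: 3.57 × 4.07/(2.20 + 4.07) = 2.32 V.
With the supply zeroed, R_A and R_B appear in parallel from the tap: R_th = R_A‖R_B = (2.20 × 4.07)/6.270 = 1.43 kΩ.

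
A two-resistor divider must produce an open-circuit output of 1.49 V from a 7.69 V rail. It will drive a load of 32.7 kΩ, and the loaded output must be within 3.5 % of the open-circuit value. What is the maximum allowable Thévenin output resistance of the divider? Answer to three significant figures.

R_th ≤ 1.19 kΩ

Loading drop = R_th/(R_th + R_L) ≤ 0.0350, so R_th ≤ R_L · ε/(1−ε) = 32.7 kΩ × 0.0350/0.9650 = 1.19 kΩ.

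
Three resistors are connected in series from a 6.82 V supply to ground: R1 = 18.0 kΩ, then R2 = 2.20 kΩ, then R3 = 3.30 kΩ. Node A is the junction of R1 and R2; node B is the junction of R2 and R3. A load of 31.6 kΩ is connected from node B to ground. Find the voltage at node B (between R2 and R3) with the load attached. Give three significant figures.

At node B, R3 is in parallel with the load: R3‖R_L = 2.988 kΩ.
Below node A the resistance is R2 + (R3‖R_L) = 5.188 kΩ, so V_A = 6.82 × 5.188/23.19 = 1.526 V.
Then V_B = V_A × (R3‖R_L)/(R2 + R3‖R_L) = 1.526 × 2.988/5.188 = 0.879 V.

V ≈ 0.879 V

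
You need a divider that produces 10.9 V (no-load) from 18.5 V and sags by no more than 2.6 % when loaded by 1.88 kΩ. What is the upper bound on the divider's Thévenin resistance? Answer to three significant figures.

Loading drop = R_th/(R_th + R_L) ≤ 0.0260, so R_th ≤ R_L · ε/(1−ε) = 1.88 kΩ × 0.0260/0.9740 = 50.2 Ω.

R_th ≤ 50.2 Ω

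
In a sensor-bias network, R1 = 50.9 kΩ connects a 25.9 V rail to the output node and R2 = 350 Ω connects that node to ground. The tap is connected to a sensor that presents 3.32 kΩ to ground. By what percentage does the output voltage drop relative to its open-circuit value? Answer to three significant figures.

Unloaded V = 25.9 × 350/51250 = 0.17688 V.
Loaded: R2‖R_L = 316.6 Ω, giving V = 25.9 × 316.6/51220 = 0.16011 V.
Drop = (0.17688 − 0.16011) / 0.17688 = 9.48 %.

9.48 %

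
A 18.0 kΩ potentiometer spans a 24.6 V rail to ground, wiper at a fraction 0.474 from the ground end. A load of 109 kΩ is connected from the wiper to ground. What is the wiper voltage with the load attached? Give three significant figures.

V ≈ 11.2 V

The wiper splits the pot into (1−α)R = 9.468 kΩ above and αR = 8.532 kΩ below.
Lower section ‖ load = 7.913 kΩ.
V_wiper = 24.6 × 7.913/(9.468 + 7.913) = 11.2 V.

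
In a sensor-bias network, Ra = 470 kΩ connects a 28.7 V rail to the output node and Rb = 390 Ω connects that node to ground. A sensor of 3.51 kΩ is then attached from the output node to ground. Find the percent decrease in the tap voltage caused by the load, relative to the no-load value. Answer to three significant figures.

9.99 %

Unloaded V = 28.7 × 390/470400 = 0.023795 V.
Loaded: Rb‖R_L = 351.0 Ω, giving V = 28.7 × 351.0/470400 = 0.021417 V.
Drop = (0.023795 − 0.021417) / 0.023795 = 9.99 %.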